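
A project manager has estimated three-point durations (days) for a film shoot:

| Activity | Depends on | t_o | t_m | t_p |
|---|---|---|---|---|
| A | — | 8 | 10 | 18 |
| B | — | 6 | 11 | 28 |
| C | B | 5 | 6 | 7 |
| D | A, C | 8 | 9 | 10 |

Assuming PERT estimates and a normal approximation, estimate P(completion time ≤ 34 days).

te_A = (8 + 4·10 + 18)/6 = 66/6 = 11; σ²_A = ((18−8)/6)² = 2.778
te_B = (6 + 4·11 + 28)/6 = 78/6 = 13; σ²_B = ((28−6)/6)² = 13.444
te_C = (5 + 4·6 + 7)/6 = 36/6 = 6; σ²_C = ((7−5)/6)² = 0.111
te_D = (8 + 4·9 + 10)/6 = 54/6 = 9; σ²_D = ((10−8)/6)² = 0.111

Forward pass:
ES_A = 0; EF_A = 11
ES_B = 0; EF_B = 13
ES_C = 13; EF_C = 13+6 = 19
ES_D = max(EF_A=11, EF_C=19) = 19; EF_D = 19+9 = 28
Expected project duration μ = 28 days. Critical path: B → C → D.

Variance along critical path = 13.444 + 0.111 + 0.111 = 13.667; σ = √13.667 = 3.697 days.
Z = (34 − 28) / 3.697 = 1.623
P(T ≤ 34) = Φ(1.623) ≈ 0.948

0.948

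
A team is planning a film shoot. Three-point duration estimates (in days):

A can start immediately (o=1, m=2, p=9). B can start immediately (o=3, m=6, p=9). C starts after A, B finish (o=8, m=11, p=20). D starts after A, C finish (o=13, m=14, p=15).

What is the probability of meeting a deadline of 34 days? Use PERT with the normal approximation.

te_A = (1 + 4·2 + 9)/6 = 18/6 = 3; σ²_A = ((9−1)/6)² = 1.778
te_B = (3 + 4·6 + 9)/6 = 36/6 = 6; σ²_B = ((9−3)/6)² = 1.000
te_C = (8 + 4·11 + 20)/6 = 72/6 = 12; σ²_C = ((20−8)/6)² = 4.000
te_D = (13 + 4·14 + 15)/6 = 84/6 = 14; σ²_D = ((15−13)/6)² = 0.111

Forward pass:
ES_A = 0; EF_A = 3
ES_B = 0; EF_B = 6
ES_C = max(EF_A=3, EF_B=6) = 6; EF_C = 6+12 = 18
ES_D = max(EF_A=3, EF_C=18) = 18; EF_D = 18+14 = 32
Expected project duration μ = 32 days. Critical path: B → C → D.

Variance along critical path = 1.000 + 4.000 + 0.111 = 5.111; σ = √5.111 = 2.261 days.
Z = (34 − 32) / 2.261 = 0.885
P(T ≤ 34) = Φ(0.885) ≈ 0.812

0.812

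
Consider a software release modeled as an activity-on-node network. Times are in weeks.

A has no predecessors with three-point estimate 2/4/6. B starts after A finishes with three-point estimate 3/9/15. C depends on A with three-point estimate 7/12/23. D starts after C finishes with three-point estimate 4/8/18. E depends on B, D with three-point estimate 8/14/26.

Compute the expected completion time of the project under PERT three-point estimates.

te_A = (2 + 4·4 + 6)/6 = 24/6 = 4
te_B = (3 + 4·9 + 15)/6 = 54/6 = 9
te_C = (7 + 4·12 + 23)/6 = 78/6 = 13
te_D = (4 + 4·8 + 18)/6 = 54/6 = 9
te_E = (8 + 4·14 + 26)/6 = 90/6 = 15

Forward pass:
ES_A = 0; EF_A = 4
ES_B = 4; EF_B = 4+9 = 13
ES_C = 4; EF_C = 4+13 = 17
ES_D = 17; EF_D = 17+9 = 26
ES_E = max(EF_B=13, EF_D=26) = 26; EF_E = 26+15 = 41
Expected project duration μ = 41 weeks. Critical path: A → C → D → E.

41 weeks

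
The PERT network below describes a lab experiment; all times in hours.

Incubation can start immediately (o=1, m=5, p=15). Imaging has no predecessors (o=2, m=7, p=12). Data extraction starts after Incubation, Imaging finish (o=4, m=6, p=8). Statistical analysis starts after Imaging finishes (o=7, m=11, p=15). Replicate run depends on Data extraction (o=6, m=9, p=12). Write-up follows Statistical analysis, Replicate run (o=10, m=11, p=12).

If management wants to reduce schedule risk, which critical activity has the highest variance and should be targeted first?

Imaging

te_Incubation = (1 + 4·5 + 15)/6 = 36/6 = 6; σ²_Incubation = ((15−1)/6)² = 5.444
te_Imaging = (2 + 4·7 + 12)/6 = 42/6 = 7; σ²_Imaging = ((12−2)/6)² = 2.778
te_Data extraction = (4 + 4·6 + 8)/6 = 36/6 = 6; σ²_Data extraction = ((8−4)/6)² = 0.444
te_Statistical analysis = (7 + 4·11 + 15)/6 = 66/6 = 11; σ²_Statistical analysis = ((15−7)/6)² = 1.778
te_Replicate run = (6 + 4·9 + 12)/6 = 54/6 = 9; σ²_Replicate run = ((12−6)/6)² = 1.000
te_Write-up = (10 + 4·11 + 12)/6 = 66/6 = 11; σ²_Write-up = ((12−10)/6)² = 0.111

Forward pass:
ES_Incubation = 0; EF_Incubation = 6
ES_Imaging = 0; EF_Imaging = 7
ES_Data extraction = max(EF_Incubation=6, EF_Imaging=7) = 7; EF_Data extraction = 7+6 = 13
ES_Statistical analysis = 7; EF_Statistical analysis = 7+11 = 18
ES_Replicate run = 13; EF_Replicate run = 13+9 = 22
ES_Write-up = max(EF_Statistical analysis=18, EF_Replicate run=22) = 22; EF_Write-up = 22+11 = 33
Expected project duration μ = 33 hours. Critical path: Imaging → Data extraction → Replicate run → Write-up.

Variances on critical path: σ²_Imaging=2.778, σ²_Data extraction=0.444, σ²_Replicate run=1.000, σ²_Write-up=0.111.
Largest is σ²_Imaging = 2.778.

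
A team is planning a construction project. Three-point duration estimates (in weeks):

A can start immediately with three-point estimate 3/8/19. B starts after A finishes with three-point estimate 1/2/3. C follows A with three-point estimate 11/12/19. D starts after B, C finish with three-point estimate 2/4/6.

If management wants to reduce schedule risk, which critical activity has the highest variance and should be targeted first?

te_A = (3 + 4·8 + 19)/6 = 54/6 = 9; σ²_A = ((19−3)/6)² = 7.111
te_B = (1 + 4·2 + 3)/6 = 12/6 = 2; σ²_B = ((3−1)/6)² = 0.111
te_C = (11 + 4·12 + 19)/6 = 78/6 = 13; σ²_C = ((19−11)/6)² = 1.778
te_D = (2 + 4·4 + 6)/6 = 24/6 = 4; σ²_D = ((6−2)/6)² = 0.444

Forward pass:
ES_A = 0; EF_A = 9
ES_B = 9; EF_B = 9+2 = 11
ES_C = 9; EF_C = 9+13 = 22
ES_D = max(EF_B=11, EF_C=22) = 22; EF_D = 22+4 = 26
Expected project duration μ = 26 weeks. Critical path: A → C → D.

Variances on critical path: σ²_A=7.111, σ²_C=1.778, σ²_D=0.444.
Largest is σ²_A = 7.111.

A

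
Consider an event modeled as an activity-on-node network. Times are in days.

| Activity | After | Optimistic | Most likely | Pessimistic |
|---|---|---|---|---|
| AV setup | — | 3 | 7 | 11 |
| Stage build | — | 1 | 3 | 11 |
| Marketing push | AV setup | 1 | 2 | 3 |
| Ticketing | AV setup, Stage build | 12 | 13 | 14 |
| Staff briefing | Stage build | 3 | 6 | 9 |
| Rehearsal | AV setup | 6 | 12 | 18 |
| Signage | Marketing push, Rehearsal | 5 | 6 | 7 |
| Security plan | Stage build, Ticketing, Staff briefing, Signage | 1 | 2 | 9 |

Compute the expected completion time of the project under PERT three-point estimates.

te_AV setup = (3 + 4·7 + 11)/6 = 42/6 = 7
te_Stage build = (1 + 4·3 + 11)/6 = 24/6 = 4
te_Marketing push = (1 + 4·2 + 3)/6 = 12/6 = 2
te_Ticketing = (12 + 4·13 + 14)/6 = 78/6 = 13
te_Staff briefing = (3 + 4·6 + 9)/6 = 36/6 = 6
te_Rehearsal = (6 + 4·12 + 18)/6 = 72/6 = 12
te_Signage = (5 + 4·6 + 7)/6 = 36/6 = 6
te_Security plan = (1 + 4·2 + 9)/6 = 18/6 = 3

Forward pass:
ES_AV setup = 0; EF_AV setup = 7
ES_Stage build = 0; EF_Stage build = 4
ES_Marketing push = 7; EF_Marketing push = 7+2 = 9
ES_Ticketing = max(EF_AV setup=7, EF_Stage build=4) = 7; EF_Ticketing = 7+13 = 20
ES_Staff briefing = 4; EF_Staff briefing = 4+6 = 10
ES_Rehearsal = 7; EF_Rehearsal = 7+12 = 19
ES_Signage = max(EF_Marketing push=9, EF_Rehearsal=19) = 19; EF_Signage = 19+6 = 25
ES_Security plan = max(EF_Stage build=4, EF_Ticketing=20, EF_Staff briefing=10, EF_Signage=25) = 25; EF_Security plan = 25+3 = 28
Expected project duration μ = 28 days. Critical path: AV setup → Rehearsal → Signage → Security plan.

28 days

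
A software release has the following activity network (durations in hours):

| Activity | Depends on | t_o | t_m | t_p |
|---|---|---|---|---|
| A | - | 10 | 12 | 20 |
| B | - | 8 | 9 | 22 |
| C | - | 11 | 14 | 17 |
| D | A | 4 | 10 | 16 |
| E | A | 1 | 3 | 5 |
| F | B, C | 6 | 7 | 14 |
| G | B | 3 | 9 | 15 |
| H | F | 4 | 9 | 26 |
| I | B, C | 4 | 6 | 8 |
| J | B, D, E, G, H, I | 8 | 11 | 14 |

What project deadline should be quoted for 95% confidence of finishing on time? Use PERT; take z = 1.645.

te_A = (10 + 4·12 + 20)/6 = 78/6 = 13; σ²_A = ((20−10)/6)² = 2.778
te_B = (8 + 4·9 + 22)/6 = 66/6 = 11; σ²_B = ((22−8)/6)² = 5.444
te_C = (11 + 4·14 + 17)/6 = 84/6 = 14; σ²_C = ((17−11)/6)² = 1.000
te_D = (4 + 4·10 + 16)/6 = 60/6 = 10; σ²_D = ((16−4)/6)² = 4.000
te_E = (1 + 4·3 + 5)/6 = 18/6 = 3; σ²_E = ((5−1)/6)² = 0.444
te_F = (6 + 4·7 + 14)/6 = 48/6 = 8; σ²_F = ((14−6)/6)² = 1.778
te_G = (3 + 4·9 + 15)/6 = 54/6 = 9; σ²_G = ((15−3)/6)² = 4.000
te_H = (4 + 4·9 + 26)/6 = 66/6 = 11; σ²_H = ((26−4)/6)² = 13.444
te_I = (4 + 4·6 + 8)/6 = 36/6 = 6; σ²_I = ((8−4)/6)² = 0.444
te_J = (8 + 4·11 + 14)/6 = 66/6 = 11; σ²_J = ((14−8)/6)² = 1.000

Forward pass:
ES_A = 0; EF_A = 13
ES_B = 0; EF_B = 11
ES_C = 0; EF_C = 14
ES_D = 13; EF_D = 13+10 = 23
ES_E = 13; EF_E = 13+3 = 16
ES_F = max(EF_B=11, EF_C=14) = 14; EF_F = 14+8 = 22
ES_G = 11; EF_G = 11+9 = 20
ES_H = 22; EF_H = 22+11 = 33
ES_I = max(EF_B=11, EF_C=14) = 14; EF_I = 14+6 = 20
ES_J = max(EF_B=11, EF_D=23, EF_E=16, EF_G=20, EF_H=33, EF_I=20) = 33; EF_J = 33+11 = 44
Expected project duration μ = 44 hours. Critical path: C → F → H → J.

Variance along critical path = 1.000 + 1.778 + 13.444 + 1.000 = 17.222; σ = 4.150 hours.
D = μ + z·σ = 44 + 1.645·4.150 = 50.8 hours

50.8 hours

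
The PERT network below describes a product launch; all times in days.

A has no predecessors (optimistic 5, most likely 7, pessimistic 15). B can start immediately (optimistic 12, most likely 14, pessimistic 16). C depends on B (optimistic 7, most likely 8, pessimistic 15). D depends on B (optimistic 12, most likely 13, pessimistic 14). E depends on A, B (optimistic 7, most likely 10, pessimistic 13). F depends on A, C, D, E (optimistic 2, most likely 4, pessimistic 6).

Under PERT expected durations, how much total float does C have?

te_A = (5 + 4·7 + 15)/6 = 48/6 = 8
te_B = (12 + 4·14 + 16)/6 = 84/6 = 14
te_C = (7 + 4·8 + 15)/6 = 54/6 = 9
te_D = (12 + 4·13 + 14)/6 = 78/6 = 13
te_E = (7 + 4·10 + 13)/6 = 60/6 = 10
te_F = (2 + 4·4 + 6)/6 = 24/6 = 4

Forward pass:
ES_A = 0; EF_A = 8
ES_B = 0; EF_B = 14
ES_C = 14; EF_C = 14+9 = 23
ES_D = 14; EF_D = 14+13 = 27
ES_E = max(EF_A=8, EF_B=14) = 14; EF_E = 14+10 = 24
ES_F = max(EF_A=8, EF_C=23, EF_D=27, EF_E=24) = 27; EF_F = 27+4 = 31
Expected project duration μ = 31 days. Critical path: B → D → F.

Backward pass:
LF_F = 31; LS_F = 31−4 = 27
LF_E = LS_F = 27; LS_E = 27−10 = 17
LF_D = LS_F = 27; LS_D = 27−13 = 14
LF_C = LS_F = 27; LS_C = 27−9 = 18
LF_B = min(LS_C=18, LS_D=14, LS_E=17) = 14; LS_B = 14−14 = 0
LF_A = min(LS_E=17, LS_F=27) = 17; LS_A = 17−8 = 9
Slack_C = LS_C − ES_C = 18 − 14 = 4

4 days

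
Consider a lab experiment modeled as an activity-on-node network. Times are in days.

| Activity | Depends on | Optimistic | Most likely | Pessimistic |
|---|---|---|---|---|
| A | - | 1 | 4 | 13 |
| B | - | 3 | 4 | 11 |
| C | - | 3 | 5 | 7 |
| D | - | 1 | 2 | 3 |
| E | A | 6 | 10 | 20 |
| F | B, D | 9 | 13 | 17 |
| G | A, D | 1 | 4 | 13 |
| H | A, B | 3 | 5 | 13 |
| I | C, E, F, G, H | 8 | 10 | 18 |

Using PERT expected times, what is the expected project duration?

29 days

te_A = (1 + 4·4 + 13)/6 = 30/6 = 5
te_B = (3 + 4·4 + 11)/6 = 30/6 = 5
te_C = (3 + 4·5 + 7)/6 = 30/6 = 5
te_D = (1 + 4·2 + 3)/6 = 12/6 = 2
te_E = (6 + 4·10 + 20)/6 = 66/6 = 11
te_F = (9 + 4·13 + 17)/6 = 78/6 = 13
te_G = (1 + 4·4 + 13)/6 = 30/6 = 5
te_H = (3 + 4·5 + 13)/6 = 36/6 = 6
te_I = (8 + 4·10 + 18)/6 = 66/6 = 11

Forward pass:
ES_A = 0; EF_A = 5
ES_B = 0; EF_B = 5
ES_C = 0; EF_C = 5
ES_D = 0; EF_D = 2
ES_E = 5; EF_E = 5+11 = 16
ES_F = max(EF_B=5, EF_D=2) = 5; EF_F = 5+13 = 18
ES_G = max(EF_A=5, EF_D=2) = 5; EF_G = 5+5 = 10
ES_H = max(EF_A=5, EF_B=5) = 5; EF_H = 5+6 = 11
ES_I = max(EF_C=5, EF_E=16, EF_F=18, EF_G=10, EF_H=11) = 18; EF_I = 18+11 = 29
Expected project duration μ = 29 days. Critical path: B → F → I.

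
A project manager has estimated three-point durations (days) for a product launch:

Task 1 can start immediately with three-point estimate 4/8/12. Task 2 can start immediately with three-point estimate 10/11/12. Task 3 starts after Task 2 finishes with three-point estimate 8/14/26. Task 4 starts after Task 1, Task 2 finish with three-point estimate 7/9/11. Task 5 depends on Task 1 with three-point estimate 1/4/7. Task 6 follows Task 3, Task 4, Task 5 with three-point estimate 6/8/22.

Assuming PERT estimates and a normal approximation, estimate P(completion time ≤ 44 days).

te_Task 1 = (4 + 4·8 + 12)/6 = 48/6 = 8; σ²_Task 1 = ((12−4)/6)² = 1.778
te_Task 2 = (10 + 4·11 + 12)/6 = 66/6 = 11; σ²_Task 2 = ((12−10)/6)² = 0.111
te_Task 3 = (8 + 4·14 + 26)/6 = 90/6 = 15; σ²_Task 3 = ((26−8)/6)² = 9.000
te_Task 4 = (7 + 4·9 + 11)/6 = 54/6 = 9; σ²_Task 4 = ((11−7)/6)² = 0.444
te_Task 5 = (1 + 4·4 + 7)/6 = 24/6 = 4; σ²_Task 5 = ((7−1)/6)² = 1.000
te_Task 6 = (6 + 4·8 + 22)/6 = 60/6 = 10; σ²_Task 6 = ((22−6)/6)² = 7.111

Forward pass:
ES_Task 1 = 0; EF_Task 1 = 8
ES_Task 2 = 0; EF_Task 2 = 11
ES_Task 3 = 11; EF_Task 3 = 11+15 = 26
ES_Task 4 = max(EF_Task 1=8, EF_Task 2=11) = 11; EF_Task 4 = 11+9 = 20
ES_Task 5 = 8; EF_Task 5 = 8+4 = 12
ES_Task 6 = max(EF_Task 3=26, EF_Task 4=20, EF_Task 5=12) = 26; EF_Task 6 = 26+10 = 36
Expected project duration μ = 36 days. Critical path: Task 2 → Task 3 → Task 6.

Variance along critical path = 0.111 + 9.000 + 7.111 = 16.222; σ = √16.222 = 4.028 days.
Z = (44 − 36) / 4.028 = 1.986
P(T ≤ 44) = Φ(1.986) ≈ 0.976

0.976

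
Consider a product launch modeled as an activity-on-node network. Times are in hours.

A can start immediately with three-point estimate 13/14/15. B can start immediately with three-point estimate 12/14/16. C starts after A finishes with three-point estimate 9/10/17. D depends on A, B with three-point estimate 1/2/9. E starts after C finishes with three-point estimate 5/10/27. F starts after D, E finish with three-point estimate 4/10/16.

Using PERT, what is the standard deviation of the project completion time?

4.40 hours

te_A = (13 + 4·14 + 15)/6 = 84/6 = 14; σ²_A = ((15−13)/6)² = 0.111
te_B = (12 + 4·14 + 16)/6 = 84/6 = 14; σ²_B = ((16−12)/6)² = 0.444
te_C = (9 + 4·10 + 17)/6 = 66/6 = 11; σ²_C = ((17−9)/6)² = 1.778
te_D = (1 + 4·2 + 9)/6 = 18/6 = 3; σ²_D = ((9−1)/6)² = 1.778
te_E = (5 + 4·10 + 27)/6 = 72/6 = 12; σ²_E = ((27−5)/6)² = 13.444
te_F = (4 + 4·10 + 16)/6 = 60/6 = 10; σ²_F = ((16−4)/6)² = 4.000

Forward pass:
ES_A = 0; EF_A = 14
ES_B = 0; EF_B = 14
ES_C = 14; EF_C = 14+11 = 25
ES_D = max(EF_A=14, EF_B=14) = 14; EF_D = 14+3 = 17
ES_E = 25; EF_E = 25+12 = 37
ES_F = max(EF_D=17, EF_E=37) = 37; EF_F = 37+10 = 47
Expected project duration μ = 47 hours. Critical path: A → C → E → F.

Variance along critical path = 0.111 + 1.778 + 13.444 + 4.000 = 19.333
σ = √19.333 = 4.397 hours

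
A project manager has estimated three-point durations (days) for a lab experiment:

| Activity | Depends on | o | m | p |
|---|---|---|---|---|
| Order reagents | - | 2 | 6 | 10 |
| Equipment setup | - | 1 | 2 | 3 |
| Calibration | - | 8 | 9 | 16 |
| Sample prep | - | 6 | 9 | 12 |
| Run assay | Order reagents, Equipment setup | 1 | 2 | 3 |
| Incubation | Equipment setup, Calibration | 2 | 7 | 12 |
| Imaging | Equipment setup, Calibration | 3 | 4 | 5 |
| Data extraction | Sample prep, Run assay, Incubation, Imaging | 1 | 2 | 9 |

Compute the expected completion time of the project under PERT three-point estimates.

te_Order reagents = (2 + 4·6 + 10)/6 = 36/6 = 6
te_Equipment setup = (1 + 4·2 + 3)/6 = 12/6 = 2
te_Calibration = (8 + 4·9 + 16)/6 = 60/6 = 10
te_Sample prep = (6 + 4·9 + 12)/6 = 54/6 = 9
te_Run assay = (1 + 4·2 + 3)/6 = 12/6 = 2
te_Incubation = (2 + 4·7 + 12)/6 = 42/6 = 7
te_Imaging = (3 + 4·4 + 5)/6 = 24/6 = 4
te_Data extraction = (1 + 4·2 + 9)/6 = 18/6 = 3

Forward pass:
ES_Order reagents = 0; EF_Order reagents = 6
ES_Equipment setup = 0; EF_Equipment setup = 2
ES_Calibration = 0; EF_Calibration = 10
ES_Sample prep = 0; EF_Sample prep = 9
ES_Run assay = max(EF_Order reagents=6, EF_Equipment setup=2) = 6; EF_Run assay = 6+2 = 8
ES_Incubation = max(EF_Equipment setup=2, EF_Calibration=10) = 10; EF_Incubation = 10+7 = 17
ES_Imaging = max(EF_Equipment setup=2, EF_Calibration=10) = 10; EF_Imaging = 10+4 = 14
ES_Data extraction = max(EF_Sample prep=9, EF_Run assay=8, EF_Incubation=17, EF_Imaging=14) = 17; EF_Data extraction = 17+3 = 20
Expected project duration μ = 20 days. Critical path: Calibration → Incubation → Data extraction.

20 days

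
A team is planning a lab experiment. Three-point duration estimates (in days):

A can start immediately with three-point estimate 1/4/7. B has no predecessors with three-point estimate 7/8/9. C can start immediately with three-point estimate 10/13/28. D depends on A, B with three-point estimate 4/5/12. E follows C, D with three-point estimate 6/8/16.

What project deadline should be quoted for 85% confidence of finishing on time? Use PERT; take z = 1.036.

te_A = (1 + 4·4 + 7)/6 = 24/6 = 4; σ²_A = ((7−1)/6)² = 1.000
te_B = (7 + 4·8 + 9)/6 = 48/6 = 8; σ²_B = ((9−7)/6)² = 0.111
te_C = (10 + 4·13 + 28)/6 = 90/6 = 15; σ²_C = ((28−10)/6)² = 9.000
te_D = (4 + 4·5 + 12)/6 = 36/6 = 6; σ²_D = ((12−4)/6)² = 1.778
te_E = (6 + 4·8 + 16)/6 = 54/6 = 9; σ²_E = ((16−6)/6)² = 2.778

Forward pass:
ES_A = 0; EF_A = 4
ES_B = 0; EF_B = 8
ES_C = 0; EF_C = 15
ES_D = max(EF_A=4, EF_B=8) = 8; EF_D = 8+6 = 14
ES_E = max(EF_C=15, EF_D=14) = 15; EF_E = 15+9 = 24
Expected project duration μ = 24 days. Critical path: C → E.

Variance along critical path = 9.000 + 2.778 = 11.778; σ = 3.432 days.
D = μ + z·σ = 24 + 1.036·3.432 = 27.6 days

27.6 days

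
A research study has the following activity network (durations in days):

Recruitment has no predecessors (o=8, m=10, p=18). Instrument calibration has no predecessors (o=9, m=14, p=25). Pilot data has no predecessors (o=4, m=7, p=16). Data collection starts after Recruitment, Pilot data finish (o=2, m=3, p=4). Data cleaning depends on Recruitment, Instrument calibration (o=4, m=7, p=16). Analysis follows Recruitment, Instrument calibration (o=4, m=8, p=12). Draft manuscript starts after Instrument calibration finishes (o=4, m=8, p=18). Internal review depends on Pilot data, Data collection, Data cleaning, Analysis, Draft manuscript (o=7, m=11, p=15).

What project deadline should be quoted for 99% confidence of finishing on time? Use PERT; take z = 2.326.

te_Recruitment = (8 + 4·10 + 18)/6 = 66/6 = 11; σ²_Recruitment = ((18−8)/6)² = 2.778
te_Instrument calibration = (9 + 4·14 + 25)/6 = 90/6 = 15; σ²_Instrument calibration = ((25−9)/6)² = 7.111
te_Pilot data = (4 + 4·7 + 16)/6 = 48/6 = 8; σ²_Pilot data = ((16−4)/6)² = 4.000
te_Data collection = (2 + 4·3 + 4)/6 = 18/6 = 3; σ²_Data collection = ((4−2)/6)² = 0.111
te_Data cleaning = (4 + 4·7 + 16)/6 = 48/6 = 8; σ²_Data cleaning = ((16−4)/6)² = 4.000
te_Analysis = (4 + 4·8 + 12)/6 = 48/6 = 8; σ²_Analysis = ((12−4)/6)² = 1.778
te_Draft manuscript = (4 + 4·8 + 18)/6 = 54/6 = 9; σ²_Draft manuscript = ((18−4)/6)² = 5.444
te_Internal review = (7 + 4·11 + 15)/6 = 66/6 = 11; σ²_Internal review = ((15−7)/6)² = 1.778

Forward pass:
ES_Recruitment = 0; EF_Recruitment = 11
ES_Instrument calibration = 0; EF_Instrument calibration = 15
ES_Pilot data = 0; EF_Pilot data = 8
ES_Data collection = max(EF_Recruitment=11, EF_Pilot data=8) = 11; EF_Data collection = 11+3 = 14
ES_Data cleaning = max(EF_Recruitment=11, EF_Instrument calibration=15) = 15; EF_Data cleaning = 15+8 = 23
ES_Analysis = max(EF_Recruitment=11, EF_Instrument calibration=15) = 15; EF_Analysis = 15+8 = 23
ES_Draft manuscript = 15; EF_Draft manuscript = 15+9 = 24
ES_Internal review = max(EF_Pilot data=8, EF_Data collection=14, EF_Data cleaning=23, EF_Analysis=23, EF_Draft manuscript=24) = 24; EF_Internal review = 24+11 = 35
Expected project duration μ = 35 days. Critical path: Instrument calibration → Draft manuscript → Internal review.

Variance along critical path = 7.111 + 5.444 + 1.778 = 14.333; σ = 3.786 days.
D = μ + z·σ = 35 + 2.326·3.786 = 43.8 days

43.8 days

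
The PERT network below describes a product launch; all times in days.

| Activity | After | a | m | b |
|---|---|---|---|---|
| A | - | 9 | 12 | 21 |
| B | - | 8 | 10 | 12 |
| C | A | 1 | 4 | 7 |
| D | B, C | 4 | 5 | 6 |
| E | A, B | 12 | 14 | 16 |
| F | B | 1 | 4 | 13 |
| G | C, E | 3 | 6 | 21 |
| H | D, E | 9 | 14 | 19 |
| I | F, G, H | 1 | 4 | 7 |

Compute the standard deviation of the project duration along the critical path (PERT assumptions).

te_A = (9 + 4·12 + 21)/6 = 78/6 = 13; σ²_A = ((21−9)/6)² = 4.000
te_B = (8 + 4·10 + 12)/6 = 60/6 = 10; σ²_B = ((12−8)/6)² = 0.444
te_C = (1 + 4·4 + 7)/6 = 24/6 = 4; σ²_C = ((7−1)/6)² = 1.000
te_D = (4 + 4·5 + 6)/6 = 30/6 = 5; σ²_D = ((6−4)/6)² = 0.111
te_E = (12 + 4·14 + 16)/6 = 84/6 = 14; σ²_E = ((16−12)/6)² = 0.444
te_F = (1 + 4·4 + 13)/6 = 30/6 = 5; σ²_F = ((13−1)/6)² = 4.000
te_G = (3 + 4·6 + 21)/6 = 48/6 = 8; σ²_G = ((21−3)/6)² = 9.000
te_H = (9 + 4·14 + 19)/6 = 84/6 = 14; σ²_H = ((19−9)/6)² = 2.778
te_I = (1 + 4·4 + 7)/6 = 24/6 = 4; σ²_I = ((7−1)/6)² = 1.000

Forward pass:
ES_A = 0; EF_A = 13
ES_B = 0; EF_B = 10
ES_C = 13; EF_C = 13+4 = 17
ES_D = max(EF_B=10, EF_C=17) = 17; EF_D = 17+5 = 22
ES_E = max(EF_A=13, EF_B=10) = 13; EF_E = 13+14 = 27
ES_F = 10; EF_F = 10+5 = 15
ES_G = max(EF_C=17, EF_E=27) = 27; EF_G = 27+8 = 35
ES_H = max(EF_D=22, EF_E=27) = 27; EF_H = 27+14 = 41
ES_I = max(EF_F=15, EF_G=35, EF_H=41) = 41; EF_I = 41+4 = 45
Expected project duration μ = 45 days. Critical path: A → E → H → I.

Variance along critical path = 4.000 + 0.444 + 2.778 + 1.000 = 8.222
σ = √8.222 = 2.867 days

2.87 days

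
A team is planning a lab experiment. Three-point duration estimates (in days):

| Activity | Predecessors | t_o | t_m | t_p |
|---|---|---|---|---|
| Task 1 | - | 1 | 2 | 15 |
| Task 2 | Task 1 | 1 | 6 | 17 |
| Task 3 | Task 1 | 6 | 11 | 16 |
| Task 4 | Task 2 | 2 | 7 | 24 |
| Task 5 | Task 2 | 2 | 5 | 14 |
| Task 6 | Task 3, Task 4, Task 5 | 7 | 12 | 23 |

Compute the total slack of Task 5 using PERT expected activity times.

te_Task 1 = (1 + 4·2 + 15)/6 = 24/6 = 4
te_Task 2 = (1 + 4·6 + 17)/6 = 42/6 = 7
te_Task 3 = (6 + 4·11 + 16)/6 = 66/6 = 11
te_Task 4 = (2 + 4·7 + 24)/6 = 54/6 = 9
te_Task 5 = (2 + 4·5 + 14)/6 = 36/6 = 6
te_Task 6 = (7 + 4·12 + 23)/6 = 78/6 = 13

Forward pass:
ES_Task 1 = 0; EF_Task 1 = 4
ES_Task 2 = 4; EF_Task 2 = 4+7 = 11
ES_Task 3 = 4; EF_Task 3 = 4+11 = 15
ES_Task 4 = 11; EF_Task 4 = 11+9 = 20
ES_Task 5 = 11; EF_Task 5 = 11+6 = 17
ES_Task 6 = max(EF_Task 3=15, EF_Task 4=20, EF_Task 5=17) = 20; EF_Task 6 = 20+13 = 33
Expected project duration μ = 33 days. Critical path: Task 1 → Task 2 → Task 4 → Task 6.

Backward pass:
LF_Task 6 = 33; LS_Task 6 = 33−13 = 20
LF_Task 5 = LS_Task 6 = 20; LS_Task 5 = 20−6 = 14
LF_Task 4 = LS_Task 6 = 20; LS_Task 4 = 20−9 = 11
LF_Task 3 = LS_Task 6 = 20; LS_Task 3 = 20−11 = 9
LF_Task 2 = min(LS_Task 4=11, LS_Task 5=14) = 11; LS_Task 2 = 11−7 = 4
LF_Task 1 = min(LS_Task 2=4, LS_Task 3=9) = 4; LS_Task 1 = 4−4 = 0
Slack_Task 5 = LS_Task 5 − ES_Task 5 = 14 − 11 = 3

3 days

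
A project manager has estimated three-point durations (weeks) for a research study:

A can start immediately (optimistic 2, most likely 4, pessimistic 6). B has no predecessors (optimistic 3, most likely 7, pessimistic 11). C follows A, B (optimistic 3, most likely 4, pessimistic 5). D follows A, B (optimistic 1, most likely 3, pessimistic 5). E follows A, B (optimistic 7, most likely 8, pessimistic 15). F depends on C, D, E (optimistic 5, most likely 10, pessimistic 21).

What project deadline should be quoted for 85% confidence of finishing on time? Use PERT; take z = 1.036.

30.4 weeks

te_A = (2 + 4·4 + 6)/6 = 24/6 = 4; σ²_A = ((6−2)/6)² = 0.444
te_B = (3 + 4·7 + 11)/6 = 42/6 = 7; σ²_B = ((11−3)/6)² = 1.778
te_C = (3 + 4·4 + 5)/6 = 24/6 = 4; σ²_C = ((5−3)/6)² = 0.111
te_D = (1 + 4·3 + 5)/6 = 18/6 = 3; σ²_D = ((5−1)/6)² = 0.444
te_E = (7 + 4·8 + 15)/6 = 54/6 = 9; σ²_E = ((15−7)/6)² = 1.778
te_F = (5 + 4·10 + 21)/6 = 66/6 = 11; σ²_F = ((21−5)/6)² = 7.111

Forward pass:
ES_A = 0; EF_A = 4
ES_B = 0; EF_B = 7
ES_C = max(EF_A=4, EF_B=7) = 7; EF_C = 7+4 = 11
ES_D = max(EF_A=4, EF_B=7) = 7; EF_D = 7+3 = 10
ES_E = max(EF_A=4, EF_B=7) = 7; EF_E = 7+9 = 16
ES_F = max(EF_C=11, EF_D=10, EF_E=16) = 16; EF_F = 16+11 = 27
Expected project duration μ = 27 weeks. Critical path: B → E → F.

Variance along critical path = 1.778 + 1.778 + 7.111 = 10.667; σ = 3.266 weeks.
D = μ + z·σ = 27 + 1.036·3.266 = 30.4 weeks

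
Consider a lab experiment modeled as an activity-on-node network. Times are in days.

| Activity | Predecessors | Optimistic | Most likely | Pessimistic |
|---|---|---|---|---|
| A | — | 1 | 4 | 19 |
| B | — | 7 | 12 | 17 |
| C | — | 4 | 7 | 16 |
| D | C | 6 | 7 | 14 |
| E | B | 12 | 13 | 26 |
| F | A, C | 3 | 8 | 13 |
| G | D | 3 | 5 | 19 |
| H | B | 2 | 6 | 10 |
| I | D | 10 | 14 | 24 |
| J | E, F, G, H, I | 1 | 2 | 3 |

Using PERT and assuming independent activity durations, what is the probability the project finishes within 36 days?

te_A = (1 + 4·4 + 19)/6 = 36/6 = 6; σ²_A = ((19−1)/6)² = 9.000
te_B = (7 + 4·12 + 17)/6 = 72/6 = 12; σ²_B = ((17−7)/6)² = 2.778
te_C = (4 + 4·7 + 16)/6 = 48/6 = 8; σ²_C = ((16−4)/6)² = 4.000
te_D = (6 + 4·7 + 14)/6 = 48/6 = 8; σ²_D = ((14−6)/6)² = 1.778
te_E = (12 + 4·13 + 26)/6 = 90/6 = 15; σ²_E = ((26−12)/6)² = 5.444
te_F = (3 + 4·8 + 13)/6 = 48/6 = 8; σ²_F = ((13−3)/6)² = 2.778
te_G = (3 + 4·5 + 19)/6 = 42/6 = 7; σ²_G = ((19−3)/6)² = 7.111
te_H = (2 + 4·6 + 10)/6 = 36/6 = 6; σ²_H = ((10−2)/6)² = 1.778
te_I = (10 + 4·14 + 24)/6 = 90/6 = 15; σ²_I = ((24−10)/6)² = 5.444
te_J = (1 + 4·2 + 3)/6 = 12/6 = 2; σ²_J = ((3−1)/6)² = 0.111

Forward pass:
ES_A = 0; EF_A = 6
ES_B = 0; EF_B = 12
ES_C = 0; EF_C = 8
ES_D = 8; EF_D = 8+8 = 16
ES_E = 12; EF_E = 12+15 = 27
ES_F = max(EF_A=6, EF_C=8) = 8; EF_F = 8+8 = 16
ES_G = 16; EF_G = 16+7 = 23
ES_H = 12; EF_H = 12+6 = 18
ES_I = 16; EF_I = 16+15 = 31
ES_J = max(EF_E=27, EF_F=16, EF_G=23, EF_H=18, EF_I=31) = 31; EF_J = 31+2 = 33
Expected project duration μ = 33 days. Critical path: C → D → I → J.

Variance along critical path = 4.000 + 1.778 + 5.444 + 0.111 = 11.333; σ = √11.333 = 3.367 days.
Z = (36 − 33) / 3.367 = 0.891
P(T ≤ 36) = Φ(0.891) ≈ 0.814

0.814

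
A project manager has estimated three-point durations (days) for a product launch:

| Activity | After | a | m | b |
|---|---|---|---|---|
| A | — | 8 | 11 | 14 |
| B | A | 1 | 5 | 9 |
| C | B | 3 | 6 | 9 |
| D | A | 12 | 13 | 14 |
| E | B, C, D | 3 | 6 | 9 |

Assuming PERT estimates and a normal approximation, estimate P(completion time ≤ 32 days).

te_A = (8 + 4·11 + 14)/6 = 66/6 = 11; σ²_A = ((14−8)/6)² = 1.000
te_B = (1 + 4·5 + 9)/6 = 30/6 = 5; σ²_B = ((9−1)/6)² = 1.778
te_C = (3 + 4·6 + 9)/6 = 36/6 = 6; σ²_C = ((9−3)/6)² = 1.000
te_D = (12 + 4·13 + 14)/6 = 78/6 = 13; σ²_D = ((14−12)/6)² = 0.111
te_E = (3 + 4·6 + 9)/6 = 36/6 = 6; σ²_E = ((9−3)/6)² = 1.000

Forward pass:
ES_A = 0; EF_A = 11
ES_B = 11; EF_B = 11+5 = 16
ES_C = 16; EF_C = 16+6 = 22
ES_D = 11; EF_D = 11+13 = 24
ES_E = max(EF_B=16, EF_C=22, EF_D=24) = 24; EF_E = 24+6 = 30
Expected project duration μ = 30 days. Critical path: A → D → E.

Variance along critical path = 1.000 + 0.111 + 1.000 = 2.111; σ = √2.111 = 1.453 days.
Z = (32 − 30) / 1.453 = 1.376
P(T ≤ 32) = Φ(1.376) ≈ 0.916

0.916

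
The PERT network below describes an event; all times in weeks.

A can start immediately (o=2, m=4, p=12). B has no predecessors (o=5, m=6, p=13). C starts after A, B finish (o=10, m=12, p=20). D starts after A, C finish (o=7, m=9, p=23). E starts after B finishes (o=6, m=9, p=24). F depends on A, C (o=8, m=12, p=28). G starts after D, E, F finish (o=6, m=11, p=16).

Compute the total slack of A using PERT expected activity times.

te_A = (2 + 4·4 + 12)/6 = 30/6 = 5
te_B = (5 + 4·6 + 13)/6 = 42/6 = 7
te_C = (10 + 4·12 + 20)/6 = 78/6 = 13
te_D = (7 + 4·9 + 23)/6 = 66/6 = 11
te_E = (6 + 4·9 + 24)/6 = 66/6 = 11
te_F = (8 + 4·12 + 28)/6 = 84/6 = 14
te_G = (6 + 4·11 + 16)/6 = 66/6 = 11

Forward pass:
ES_A = 0; EF_A = 5
ES_B = 0; EF_B = 7
ES_C = max(EF_A=5, EF_B=7) = 7; EF_C = 7+13 = 20
ES_D = max(EF_A=5, EF_C=20) = 20; EF_D = 20+11 = 31
ES_E = 7; EF_E = 7+11 = 18
ES_F = max(EF_A=5, EF_C=20) = 20; EF_F = 20+14 = 34
ES_G = max(EF_D=31, EF_E=18, EF_F=34) = 34; EF_G = 34+11 = 45
Expected project duration μ = 45 weeks. Critical path: B → C → F → G.

Backward pass:
LF_G = 45; LS_G = 45−11 = 34
LF_F = LS_G = 34; LS_F = 34−14 = 20
LF_E = LS_G = 34; LS_E = 34−11 = 23
LF_D = LS_G = 34; LS_D = 34−11 = 23
LF_C = min(LS_D=23, LS_F=20) = 20; LS_C = 20−13 = 7
LF_B = min(LS_C=7, LS_E=23) = 7; LS_B = 7−7 = 0
LF_A = min(LS_C=7, LS_D=23, LS_F=20) = 7; LS_A = 7−5 = 2
Slack_A = LS_A − ES_A = 2 − 0 = 2

2 weeks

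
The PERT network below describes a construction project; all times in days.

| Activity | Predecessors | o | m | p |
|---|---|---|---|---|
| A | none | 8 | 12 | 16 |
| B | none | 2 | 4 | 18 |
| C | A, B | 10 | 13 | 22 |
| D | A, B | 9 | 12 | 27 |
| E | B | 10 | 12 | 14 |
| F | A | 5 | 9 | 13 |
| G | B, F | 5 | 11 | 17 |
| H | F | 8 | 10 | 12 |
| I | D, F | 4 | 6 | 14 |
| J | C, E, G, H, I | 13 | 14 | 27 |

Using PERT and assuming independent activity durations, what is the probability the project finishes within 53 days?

te_A = (8 + 4·12 + 16)/6 = 72/6 = 12; σ²_A = ((16−8)/6)² = 1.778
te_B = (2 + 4·4 + 18)/6 = 36/6 = 6; σ²_B = ((18−2)/6)² = 7.111
te_C = (10 + 4·13 + 22)/6 = 84/6 = 14; σ²_C = ((22−10)/6)² = 4.000
te_D = (9 + 4·12 + 27)/6 = 84/6 = 14; σ²_D = ((27−9)/6)² = 9.000
te_E = (10 + 4·12 + 14)/6 = 72/6 = 12; σ²_E = ((14−10)/6)² = 0.444
te_F = (5 + 4·9 + 13)/6 = 54/6 = 9; σ²_F = ((13−5)/6)² = 1.778
te_G = (5 + 4·11 + 17)/6 = 66/6 = 11; σ²_G = ((17−5)/6)² = 4.000
te_H = (8 + 4·10 + 12)/6 = 60/6 = 10; σ²_H = ((12−8)/6)² = 0.444
te_I = (4 + 4·6 + 14)/6 = 42/6 = 7; σ²_I = ((14−4)/6)² = 2.778
te_J = (13 + 4·14 + 27)/6 = 96/6 = 16; σ²_J = ((27−13)/6)² = 5.444

Forward pass:
ES_A = 0; EF_A = 12
ES_B = 0; EF_B = 6
ES_C = max(EF_A=12, EF_B=6) = 12; EF_C = 12+14 = 26
ES_D = max(EF_A=12, EF_B=6) = 12; EF_D = 12+14 = 26
ES_E = 6; EF_E = 6+12 = 18
ES_F = 12; EF_F = 12+9 = 21
ES_G = max(EF_B=6, EF_F=21) = 21; EF_G = 21+11 = 32
ES_H = 21; EF_H = 21+10 = 31
ES_I = max(EF_D=26, EF_F=21) = 26; EF_I = 26+7 = 33
ES_J = max(EF_C=26, EF_E=18, EF_G=32, EF_H=31, EF_I=33) = 33; EF_J = 33+16 = 49
Expected project duration μ = 49 days. Critical path: A → D → I → J.

Variance along critical path = 1.778 + 9.000 + 2.778 + 5.444 = 19.000; σ = √19.000 = 4.359 days.
Z = (53 − 49) / 4.359 = 0.918
P(T ≤ 53) = Φ(0.918) ≈ 0.821

0.821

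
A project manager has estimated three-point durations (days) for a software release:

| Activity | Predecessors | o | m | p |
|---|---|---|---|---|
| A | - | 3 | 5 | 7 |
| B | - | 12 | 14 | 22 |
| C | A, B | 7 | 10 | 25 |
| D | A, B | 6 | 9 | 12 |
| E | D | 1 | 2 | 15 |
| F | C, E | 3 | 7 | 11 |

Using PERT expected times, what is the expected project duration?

35 days

te_A = (3 + 4·5 + 7)/6 = 30/6 = 5
te_B = (12 + 4·14 + 22)/6 = 90/6 = 15
te_C = (7 + 4·10 + 25)/6 = 72/6 = 12
te_D = (6 + 4·9 + 12)/6 = 54/6 = 9
te_E = (1 + 4·2 + 15)/6 = 24/6 = 4
te_F = (3 + 4·7 + 11)/6 = 42/6 = 7

Forward pass:
ES_A = 0; EF_A = 5
ES_B = 0; EF_B = 15
ES_C = max(EF_A=5, EF_B=15) = 15; EF_C = 15+12 = 27
ES_D = max(EF_A=5, EF_B=15) = 15; EF_D = 15+9 = 24
ES_E = 24; EF_E = 24+4 = 28
ES_F = max(EF_C=27, EF_E=28) = 28; EF_F = 28+7 = 35
Expected project duration μ = 35 days. Critical path: B → D → E → F.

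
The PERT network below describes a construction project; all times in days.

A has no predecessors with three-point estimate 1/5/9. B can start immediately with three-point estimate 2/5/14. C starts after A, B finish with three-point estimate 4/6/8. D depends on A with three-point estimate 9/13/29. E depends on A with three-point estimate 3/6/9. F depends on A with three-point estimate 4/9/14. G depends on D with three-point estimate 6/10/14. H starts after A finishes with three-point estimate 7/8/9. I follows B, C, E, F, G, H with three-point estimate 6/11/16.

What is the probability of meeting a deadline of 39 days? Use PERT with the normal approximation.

te_A = (1 + 4·5 + 9)/6 = 30/6 = 5; σ²_A = ((9−1)/6)² = 1.778
te_B = (2 + 4·5 + 14)/6 = 36/6 = 6; σ²_B = ((14−2)/6)² = 4.000
te_C = (4 + 4·6 + 8)/6 = 36/6 = 6; σ²_C = ((8−4)/6)² = 0.444
te_D = (9 + 4·13 + 29)/6 = 90/6 = 15; σ²_D = ((29−9)/6)² = 11.111
te_E = (3 + 4·6 + 9)/6 = 36/6 = 6; σ²_E = ((9−3)/6)² = 1.000
te_F = (4 + 4·9 + 14)/6 = 54/6 = 9; σ²_F = ((14−4)/6)² = 2.778
te_G = (6 + 4·10 + 14)/6 = 60/6 = 10; σ²_G = ((14−6)/6)² = 1.778
te_H = (7 + 4·8 + 9)/6 = 48/6 = 8; σ²_H = ((9−7)/6)² = 0.111
te_I = (6 + 4·11 + 16)/6 = 66/6 = 11; σ²_I = ((16−6)/6)² = 2.778

Forward pass:
ES_A = 0; EF_A = 5
ES_B = 0; EF_B = 6
ES_C = max(EF_A=5, EF_B=6) = 6; EF_C = 6+6 = 12
ES_D = 5; EF_D = 5+15 = 20
ES_E = 5; EF_E = 5+6 = 11
ES_F = 5; EF_F = 5+9 = 14
ES_G = 20; EF_G = 20+10 = 30
ES_H = 5; EF_H = 5+8 = 13
ES_I = max(EF_B=6, EF_C=12, EF_E=11, EF_F=14, EF_G=30, EF_H=13) = 30; EF_I = 30+11 = 41
Expected project duration μ = 41 days. Critical path: A → D → G → I.

Variance along critical path = 1.778 + 11.111 + 1.778 + 2.778 = 17.444; σ = √17.444 = 4.177 days.
Z = (39 − 41) / 4.177 = -0.479
P(T ≤ 39) = Φ(-0.479) ≈ 0.316

0.316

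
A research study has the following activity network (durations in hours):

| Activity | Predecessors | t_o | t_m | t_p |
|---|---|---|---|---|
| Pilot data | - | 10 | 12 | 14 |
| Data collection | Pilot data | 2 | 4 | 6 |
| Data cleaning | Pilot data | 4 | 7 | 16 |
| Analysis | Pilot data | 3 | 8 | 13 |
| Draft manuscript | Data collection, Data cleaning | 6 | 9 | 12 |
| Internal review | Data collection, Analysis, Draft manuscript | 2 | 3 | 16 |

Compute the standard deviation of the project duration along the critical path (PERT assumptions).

te_Pilot data = (10 + 4·12 + 14)/6 = 72/6 = 12; σ²_Pilot data = ((14−10)/6)² = 0.444
te_Data collection = (2 + 4·4 + 6)/6 = 24/6 = 4; σ²_Data collection = ((6−2)/6)² = 0.444
te_Data cleaning = (4 + 4·7 + 16)/6 = 48/6 = 8; σ²_Data cleaning = ((16−4)/6)² = 4.000
te_Analysis = (3 + 4·8 + 13)/6 = 48/6 = 8; σ²_Analysis = ((13−3)/6)² = 2.778
te_Draft manuscript = (6 + 4·9 + 12)/6 = 54/6 = 9; σ²_Draft manuscript = ((12−6)/6)² = 1.000
te_Internal review = (2 + 4·3 + 16)/6 = 30/6 = 5; σ²_Internal review = ((16−2)/6)² = 5.444

Forward pass:
ES_Pilot data = 0; EF_Pilot data = 12
ES_Data collection = 12; EF_Data collection = 12+4 = 16
ES_Data cleaning = 12; EF_Data cleaning = 12+8 = 20
ES_Analysis = 12; EF_Analysis = 12+8 = 20
ES_Draft manuscript = max(EF_Data collection=16, EF_Data cleaning=20) = 20; EF_Draft manuscript = 20+9 = 29
ES_Internal review = max(EF_Data collection=16, EF_Analysis=20, EF_Draft manuscript=29) = 29; EF_Internal review = 29+5 = 34
Expected project duration μ = 34 hours. Critical path: Pilot data → Data cleaning → Draft manuscript → Internal review.

Variance along critical path = 0.444 + 4.000 + 1.000 + 5.444 = 10.889
σ = √10.889 = 3.300 hours

3.30 hours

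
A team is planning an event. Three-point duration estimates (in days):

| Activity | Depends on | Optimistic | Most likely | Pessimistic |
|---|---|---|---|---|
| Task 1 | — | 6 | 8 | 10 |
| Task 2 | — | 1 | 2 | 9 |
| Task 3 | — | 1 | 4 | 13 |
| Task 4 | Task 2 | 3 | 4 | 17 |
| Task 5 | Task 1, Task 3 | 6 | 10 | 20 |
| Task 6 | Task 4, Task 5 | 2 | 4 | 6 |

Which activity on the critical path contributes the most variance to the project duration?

te_Task 1 = (6 + 4·8 + 10)/6 = 48/6 = 8; σ²_Task 1 = ((10−6)/6)² = 0.444
te_Task 2 = (1 + 4·2 + 9)/6 = 18/6 = 3; σ²_Task 2 = ((9−1)/6)² = 1.778
te_Task 3 = (1 + 4·4 + 13)/6 = 30/6 = 5; σ²_Task 3 = ((13−1)/6)² = 4.000
te_Task 4 = (3 + 4·4 + 17)/6 = 36/6 = 6; σ²_Task 4 = ((17−3)/6)² = 5.444
te_Task 5 = (6 + 4·10 + 20)/6 = 66/6 = 11; σ²_Task 5 = ((20−6)/6)² = 5.444
te_Task 6 = (2 + 4·4 + 6)/6 = 24/6 = 4; σ²_Task 6 = ((6−2)/6)² = 0.444

Forward pass:
ES_Task 1 = 0; EF_Task 1 = 8
ES_Task 2 = 0; EF_Task 2 = 3
ES_Task 3 = 0; EF_Task 3 = 5
ES_Task 4 = 3; EF_Task 4 = 3+6 = 9
ES_Task 5 = max(EF_Task 1=8, EF_Task 3=5) = 8; EF_Task 5 = 8+11 = 19
ES_Task 6 = max(EF_Task 4=9, EF_Task 5=19) = 19; EF_Task 6 = 19+4 = 23
Expected project duration μ = 23 days. Critical path: Task 1 → Task 5 → Task 6.

Variances on critical path: σ²_Task 1=0.444, σ²_Task 5=5.444, σ²_Task 6=0.444.
Largest is σ²_Task 5 = 5.444.

Task 5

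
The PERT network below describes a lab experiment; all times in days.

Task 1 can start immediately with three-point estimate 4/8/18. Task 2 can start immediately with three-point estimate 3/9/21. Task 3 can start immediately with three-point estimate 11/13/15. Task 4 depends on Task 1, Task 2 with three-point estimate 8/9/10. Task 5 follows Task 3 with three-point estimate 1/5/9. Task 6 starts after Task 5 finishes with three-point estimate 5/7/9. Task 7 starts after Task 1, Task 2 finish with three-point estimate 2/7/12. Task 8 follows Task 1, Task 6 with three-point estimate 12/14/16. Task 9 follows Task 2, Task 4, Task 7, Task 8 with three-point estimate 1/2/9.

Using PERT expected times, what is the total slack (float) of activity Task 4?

te_Task 1 = (4 + 4·8 + 18)/6 = 54/6 = 9
te_Task 2 = (3 + 4·9 + 21)/6 = 60/6 = 10
te_Task 3 = (11 + 4·13 + 15)/6 = 78/6 = 13
te_Task 4 = (8 + 4·9 + 10)/6 = 54/6 = 9
te_Task 5 = (1 + 4·5 + 9)/6 = 30/6 = 5
te_Task 6 = (5 + 4·7 + 9)/6 = 42/6 = 7
te_Task 7 = (2 + 4·7 + 12)/6 = 42/6 = 7
te_Task 8 = (12 + 4·14 + 16)/6 = 84/6 = 14
te_Task 9 = (1 + 4·2 + 9)/6 = 18/6 = 3

Forward pass:
ES_Task 1 = 0; EF_Task 1 = 9
ES_Task 2 = 0; EF_Task 2 = 10
ES_Task 3 = 0; EF_Task 3 = 13
ES_Task 4 = max(EF_Task 1=9, EF_Task 2=10) = 10; EF_Task 4 = 10+9 = 19
ES_Task 5 = 13; EF_Task 5 = 13+5 = 18
ES_Task 6 = 18; EF_Task 6 = 18+7 = 25
ES_Task 7 = max(EF_Task 1=9, EF_Task 2=10) = 10; EF_Task 7 = 10+7 = 17
ES_Task 8 = max(EF_Task 1=9, EF_Task 6=25) = 25; EF_Task 8 = 25+14 = 39
ES_Task 9 = max(EF_Task 2=10, EF_Task 4=19, EF_Task 7=17, EF_Task 8=39) = 39; EF_Task 9 = 39+3 = 42
Expected project duration μ = 42 days. Critical path: Task 3 → Task 5 → Task 6 → Task 8 → Task 9.

Backward pass:
LF_Task 9 = 42; LS_Task 9 = 42−3 = 39
LF_Task 8 = LS_Task 9 = 39; LS_Task 8 = 39−14 = 25
LF_Task 7 = LS_Task 9 = 39; LS_Task 7 = 39−7 = 32
LF_Task 6 = LS_Task 8 = 25; LS_Task 6 = 25−7 = 18
LF_Task 5 = LS_Task 6 = 18; LS_Task 5 = 18−5 = 13
LF_Task 4 = LS_Task 9 = 39; LS_Task 4 = 39−9 = 30
LF_Task 3 = LS_Task 5 = 13; LS_Task 3 = 13−13 = 0
LF_Task 2 = min(LS_Task 4=30, LS_Task 7=32, LS_Task 9=39) = 30; LS_Task 2 = 30−10 = 20
LF_Task 1 = min(LS_Task 4=30, LS_Task 7=32, LS_Task 8=25) = 25; LS_Task 1 = 25−9 = 16
Slack_Task 4 = LS_Task 4 − ES_Task 4 = 30 − 10 = 20

20 days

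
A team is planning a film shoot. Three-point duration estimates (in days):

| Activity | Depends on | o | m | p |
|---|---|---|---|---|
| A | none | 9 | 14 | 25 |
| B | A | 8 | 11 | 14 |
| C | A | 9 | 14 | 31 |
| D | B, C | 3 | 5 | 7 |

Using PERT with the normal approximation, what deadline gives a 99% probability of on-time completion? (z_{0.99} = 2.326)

te_A = (9 + 4·14 + 25)/6 = 90/6 = 15; σ²_A = ((25−9)/6)² = 7.111
te_B = (8 + 4·11 + 14)/6 = 66/6 = 11; σ²_B = ((14−8)/6)² = 1.000
te_C = (9 + 4·14 + 31)/6 = 96/6 = 16; σ²_C = ((31−9)/6)² = 13.444
te_D = (3 + 4·5 + 7)/6 = 30/6 = 5; σ²_D = ((7−3)/6)² = 0.444

Forward pass:
ES_A = 0; EF_A = 15
ES_B = 15; EF_B = 15+11 = 26
ES_C = 15; EF_C = 15+16 = 31
ES_D = max(EF_B=26, EF_C=31) = 31; EF_D = 31+5 = 36
Expected project duration μ = 36 days. Critical path: A → C → D.

Variance along critical path = 7.111 + 13.444 + 0.444 = 21.000; σ = 4.583 days.
D = μ + z·σ = 36 + 2.326·4.583 = 46.7 days

46.7 days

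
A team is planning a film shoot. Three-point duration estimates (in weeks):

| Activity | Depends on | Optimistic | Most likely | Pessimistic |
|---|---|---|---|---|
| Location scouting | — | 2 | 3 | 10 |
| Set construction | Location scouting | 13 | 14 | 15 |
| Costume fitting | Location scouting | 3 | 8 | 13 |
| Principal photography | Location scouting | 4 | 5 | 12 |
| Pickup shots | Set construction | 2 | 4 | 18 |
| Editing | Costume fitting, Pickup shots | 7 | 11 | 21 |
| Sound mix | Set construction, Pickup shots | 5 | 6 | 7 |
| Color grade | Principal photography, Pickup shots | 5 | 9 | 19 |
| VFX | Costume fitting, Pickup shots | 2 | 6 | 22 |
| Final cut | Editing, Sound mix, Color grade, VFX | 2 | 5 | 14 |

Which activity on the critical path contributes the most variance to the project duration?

Pickup shots

te_Location scouting = (2 + 4·3 + 10)/6 = 24/6 = 4; σ²_Location scouting = ((10−2)/6)² = 1.778
te_Set construction = (13 + 4·14 + 15)/6 = 84/6 = 14; σ²_Set construction = ((15−13)/6)² = 0.111
te_Costume fitting = (3 + 4·8 + 13)/6 = 48/6 = 8; σ²_Costume fitting = ((13−3)/6)² = 2.778
te_Principal photography = (4 + 4·5 + 12)/6 = 36/6 = 6; σ²_Principal photography = ((12−4)/6)² = 1.778
te_Pickup shots = (2 + 4·4 + 18)/6 = 36/6 = 6; σ²_Pickup shots = ((18−2)/6)² = 7.111
te_Editing = (7 + 4·11 + 21)/6 = 72/6 = 12; σ²_Editing = ((21−7)/6)² = 5.444
te_Sound mix = (5 + 4·6 + 7)/6 = 36/6 = 6; σ²_Sound mix = ((7−5)/6)² = 0.111
te_Color grade = (5 + 4·9 + 19)/6 = 60/6 = 10; σ²_Color grade = ((19−5)/6)² = 5.444
te_VFX = (2 + 4·6 + 22)/6 = 48/6 = 8; σ²_VFX = ((22−2)/6)² = 11.111
te_Final cut = (2 + 4·5 + 14)/6 = 36/6 = 6; σ²_Final cut = ((14−2)/6)² = 4.000

Forward pass:
ES_Location scouting = 0; EF_Location scouting = 4
ES_Set construction = 4; EF_Set construction = 4+14 = 18
ES_Costume fitting = 4; EF_Costume fitting = 4+8 = 12
ES_Principal photography = 4; EF_Principal photography = 4+6 = 10
ES_Pickup shots = 18; EF_Pickup shots = 18+6 = 24
ES_Editing = max(EF_Costume fitting=12, EF_Pickup shots=24) = 24; EF_Editing = 24+12 = 36
ES_Sound mix = max(EF_Set construction=18, EF_Pickup shots=24) = 24; EF_Sound mix = 24+6 = 30
ES_Color grade = max(EF_Principal photography=10, EF_Pickup shots=24) = 24; EF_Color grade = 24+10 = 34
ES_VFX = max(EF_Costume fitting=12, EF_Pickup shots=24) = 24; EF_VFX = 24+8 = 32
ES_Final cut = max(EF_Editing=36, EF_Sound mix=30, EF_Color grade=34, EF_VFX=32) = 36; EF_Final cut = 36+6 = 42
Expected project duration μ = 42 weeks. Critical path: Location scouting → Set construction → Pickup shots → Editing → Final cut.

Variances on critical path: σ²_Location scouting=1.778, σ²_Set construction=0.111, σ²_Pickup shots=7.111, σ²_Editing=5.444, σ²_Final cut=4.000.
Largest is σ²_Pickup shots = 7.111.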